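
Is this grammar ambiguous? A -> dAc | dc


balanced d^n…c^n: each string has a unique parse
Unambiguous


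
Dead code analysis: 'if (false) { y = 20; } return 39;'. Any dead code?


condition is constant false, so the whole block is unreachable
Dead: 'if (false) { y = 20; }'


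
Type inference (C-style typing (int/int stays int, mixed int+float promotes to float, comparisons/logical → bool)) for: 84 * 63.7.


Operand types: int * float
Rule: mixed int/float promotes to float; int/int stays int
Result type: float


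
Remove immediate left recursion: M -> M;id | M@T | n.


Left-recursive alternatives: M;id, M@T; non-recursive: n
Introduce M': M -> nM', M' -> ;idM' | @TM' | ε


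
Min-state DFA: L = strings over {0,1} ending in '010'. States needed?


Track the longest suffix of input matching a prefix of '010': 4 classes (prefixes of length 0..3)
Minimal DFA: 4 states


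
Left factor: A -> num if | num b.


Common prefix: 'num'
Factored: A -> num A', A' -> if | b


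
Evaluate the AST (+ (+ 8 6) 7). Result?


Evaluate inner: (+ 8 6) = 14
Evaluate root: (+ 14 7) = 21
Result: 21


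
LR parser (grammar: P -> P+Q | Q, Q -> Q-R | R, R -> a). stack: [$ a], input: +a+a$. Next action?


'a' on top is the handle for R -> a
Action: reduce (R -> a)


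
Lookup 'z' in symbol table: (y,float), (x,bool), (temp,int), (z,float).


Lookup 'z' → type float


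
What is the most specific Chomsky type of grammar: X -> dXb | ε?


Single nonterminal LHS, but d^n b^n is not regular
Classification: Type 2 (Context-Free)


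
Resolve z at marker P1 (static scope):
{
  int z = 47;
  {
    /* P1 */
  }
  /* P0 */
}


P1's block does not declare z; resolves to the enclosing declaration at depth 0
z = 47


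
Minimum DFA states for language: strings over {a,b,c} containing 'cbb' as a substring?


KMP-style automaton: 3 progress states + 1 absorbing accept = 4
Minimal DFA: 4 states


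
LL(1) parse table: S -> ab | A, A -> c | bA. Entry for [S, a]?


For [S, a]: 'a' ∈ FIRST(ab)
Entry: S -> ab


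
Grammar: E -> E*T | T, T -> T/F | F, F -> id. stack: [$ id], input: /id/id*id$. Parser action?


'id' on top is the handle for F -> id
Action: reduce (F -> id)


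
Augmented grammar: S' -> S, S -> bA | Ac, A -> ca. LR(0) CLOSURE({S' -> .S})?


Start: S' -> .S
For each item with dot before a nonterminal B, add B -> .γ for every B-production
Closure: [S' -> .S, S -> .bA, S -> .Ac, A -> .ca]


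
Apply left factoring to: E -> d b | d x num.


Common prefix: 'd'
Factored: E -> d E', E' -> b | x num


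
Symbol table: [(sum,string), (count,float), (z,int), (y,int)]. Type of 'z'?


Lookup 'z' → type int


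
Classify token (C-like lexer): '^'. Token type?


Pattern: operator symbol
Type: OPERATOR


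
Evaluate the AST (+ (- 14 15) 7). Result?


Evaluate inner: (- 14 15) = -1
Evaluate root: (+ -1 7) = 6
Result: 6


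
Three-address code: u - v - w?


Break into single-operator statements:
t1 = u - v
t2 = t1 - w


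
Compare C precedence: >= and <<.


'<<' is shift (level 8); '>=' is relational (level 7)
Higher level binds tighter
'<<' has higher precedence than '>='


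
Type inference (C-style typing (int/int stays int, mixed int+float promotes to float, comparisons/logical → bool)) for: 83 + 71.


Operand types: int + int
Rule: mixed int/float promotes to float; int/int stays int
Result type: int


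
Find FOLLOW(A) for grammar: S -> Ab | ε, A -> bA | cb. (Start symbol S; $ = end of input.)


$ ∈ FOLLOW(S). For each A -> αBβ: add FIRST(β)\{ε} to FOLLOW(B); if β nullable, add FOLLOW(A).
FOLLOW(A) = {b}


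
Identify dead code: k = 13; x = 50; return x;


k is assigned but never read
Dead: 'k = 13'


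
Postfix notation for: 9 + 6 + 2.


Left to right (same or higher precedence on left)
Postfix: 9 6 + 2 +


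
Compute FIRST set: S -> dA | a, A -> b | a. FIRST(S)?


Per alternative of S: FIRST(dA) = {d}; FIRST(a) = {a}
FIRST(S) = {a, d}


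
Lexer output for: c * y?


Scan left to right, longest-match per lexeme
Tokens: ID(c), OP(*), ID(y)


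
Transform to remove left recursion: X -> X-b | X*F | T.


Left-recursive alternatives: X-b, X*F; non-recursive: T
Introduce X': X -> TX', X' -> -bX' | *FX' | ε


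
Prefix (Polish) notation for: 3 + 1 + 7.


left-to-right (same/higher precedence on left): tree is (+ (+ 3 1) 7)
Prefix: + + 3 1 7


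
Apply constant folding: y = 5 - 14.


5 - 14 = -9 at compile time
Optimized: y = -9


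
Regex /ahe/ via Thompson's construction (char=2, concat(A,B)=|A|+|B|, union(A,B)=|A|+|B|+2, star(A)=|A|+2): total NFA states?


Syntax tree has 3 char leaf(s), 0 union(s), 0 star(s)
chars contribute 3×2 = 6; each union adds +2; each star adds +2
Total: 6 + 0 + 0 = 6 states


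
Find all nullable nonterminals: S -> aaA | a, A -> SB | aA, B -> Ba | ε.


A nonterminal is nullable iff some alternative derives ε (directly, or every symbol in it is nullable)
Nullable: {B}


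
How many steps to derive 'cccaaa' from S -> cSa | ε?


Derivation: S => cSa => ccSaa => cccSaaa => cccaaa
Steps: 4


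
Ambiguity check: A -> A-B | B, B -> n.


precedence layered via separate nonterminal B: deterministic
Unambiguous


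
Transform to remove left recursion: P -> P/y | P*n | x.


Left-recursive alternatives: P/y, P*n; non-recursive: x
Introduce P': P -> xP', P' -> /yP' | *nP' | ε


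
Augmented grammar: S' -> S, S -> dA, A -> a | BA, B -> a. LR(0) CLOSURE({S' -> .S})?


Start: S' -> .S
For each item with dot before a nonterminal B, add B -> .γ for every B-production
Closure: [S' -> .S, S -> .dA]


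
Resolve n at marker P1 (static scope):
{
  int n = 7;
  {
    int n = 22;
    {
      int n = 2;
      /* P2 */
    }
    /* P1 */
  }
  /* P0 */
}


n declared in the same block as P1
n = 22


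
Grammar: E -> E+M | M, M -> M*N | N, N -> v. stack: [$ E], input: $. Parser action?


start symbol E on stack, input exhausted
Action: accept


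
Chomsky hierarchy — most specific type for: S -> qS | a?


Right-linear: every RHS is a terminal or a terminal followed by one nonterminal
Classification: Type 3 (Regular)


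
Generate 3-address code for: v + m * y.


Break into single-operator statements:
t1 = m * y
t2 = v + t1


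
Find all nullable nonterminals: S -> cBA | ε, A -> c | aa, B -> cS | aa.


A nonterminal is nullable iff some alternative derives ε (directly, or every symbol in it is nullable)
Nullable: {S}


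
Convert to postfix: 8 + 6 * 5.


* has higher precedence, evaluate 6*5 first
Postfix: 8 6 5 * +


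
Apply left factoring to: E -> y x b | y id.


Common prefix: 'y'
Factored: E -> y E', E' -> x b | id


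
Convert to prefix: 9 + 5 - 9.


left-to-right (same/higher precedence on left): tree is (- (+ 9 5) 9)
Prefix: - + 9 5 9


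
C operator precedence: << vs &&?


'<<' is shift (level 8); '&&' is logical AND (level 2)
Higher level binds tighter
'<<' has higher precedence than '&&'


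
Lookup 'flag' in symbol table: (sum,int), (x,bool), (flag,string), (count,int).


Lookup 'flag' → type string


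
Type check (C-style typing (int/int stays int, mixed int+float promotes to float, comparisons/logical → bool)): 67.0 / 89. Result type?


Operand types: float / int
Rule: mixed int/float promotes to float; int/int stays int
Result type: float


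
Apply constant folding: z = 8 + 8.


8 + 8 = 16 at compile time
Optimized: z = 16


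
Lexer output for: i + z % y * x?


Scan left to right, longest-match per lexeme
Tokens: ID(i), OP(+), ID(z), OP(%), ID(y), OP(*), ID(x)


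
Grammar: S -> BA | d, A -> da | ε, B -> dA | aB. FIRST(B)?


Per alternative of B: FIRST(dA) = {d}; FIRST(aB) = {a}
FIRST(B) = {a, d}


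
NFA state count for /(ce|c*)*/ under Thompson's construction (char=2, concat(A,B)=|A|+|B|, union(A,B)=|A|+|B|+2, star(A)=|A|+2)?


Syntax tree has 3 char leaf(s), 1 union(s), 2 star(s)
chars contribute 3×2 = 6; each union adds +2; each star adds +2
Total: 6 + 2 + 4 = 12 states


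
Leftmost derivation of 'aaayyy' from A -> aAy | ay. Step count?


Derivation: A => aAy => aaAyy => aaayyy
Steps: 3


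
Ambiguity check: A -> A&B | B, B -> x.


precedence layered via separate nonterminal B: deterministic
Unambiguous


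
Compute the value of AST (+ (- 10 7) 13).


Evaluate inner: (- 10 7) = 3
Evaluate root: (+ 3 13) = 16
Result: 16


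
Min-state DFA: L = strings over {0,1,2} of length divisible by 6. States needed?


Track length mod 6: states 0..5, accept at 0
Minimal DFA: 6 states


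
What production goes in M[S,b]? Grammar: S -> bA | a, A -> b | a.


For [S, b]: 'b' ∈ FIRST(bA)
Entry: S -> bA


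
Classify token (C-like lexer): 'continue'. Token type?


Pattern: reserved word
Type: KEYWORD


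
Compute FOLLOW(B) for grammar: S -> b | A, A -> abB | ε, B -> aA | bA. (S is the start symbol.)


$ ∈ FOLLOW(S). For each A -> αBβ: add FIRST(β)\{ε} to FOLLOW(B); if β nullable, add FOLLOW(A).
FOLLOW(B) = {$}


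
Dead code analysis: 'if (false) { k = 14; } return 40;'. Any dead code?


condition is constant false, so the whole block is unreachable
Dead: 'if (false) { k = 14; }'


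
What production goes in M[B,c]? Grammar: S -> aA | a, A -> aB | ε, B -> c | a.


For [B, c]: 'c' ∈ FIRST(c)
Entry: B -> c


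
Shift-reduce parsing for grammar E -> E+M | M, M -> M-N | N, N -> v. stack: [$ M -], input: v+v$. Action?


no handle; shift 'v'
Action: shift


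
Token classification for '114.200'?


Pattern: digits with a decimal point
Type: FLOAT_LITERAL


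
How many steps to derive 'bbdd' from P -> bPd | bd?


Derivation: P => bPd => bbdd
Steps: 2


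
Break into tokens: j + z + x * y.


Scan left to right, longest-match per lexeme
Tokens: ID(j), OP(+), ID(z), OP(+), ID(x), OP(*), ID(y)


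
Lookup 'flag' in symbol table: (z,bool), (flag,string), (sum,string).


Lookup 'flag' → type string


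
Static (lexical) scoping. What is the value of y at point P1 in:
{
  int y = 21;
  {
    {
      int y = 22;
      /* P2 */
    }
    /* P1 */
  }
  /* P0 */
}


P1's block does not declare y; resolves to the enclosing declaration at depth 0
y = 21


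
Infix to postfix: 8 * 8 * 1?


Left to right (same or higher precedence on left)
Postfix: 8 8 * 1 *


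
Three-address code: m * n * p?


Break into single-operator statements:
t1 = m * n
t2 = t1 * p


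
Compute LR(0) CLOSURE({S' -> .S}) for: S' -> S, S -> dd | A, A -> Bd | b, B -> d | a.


Start: S' -> .S
For each item with dot before a nonterminal B, add B -> .γ for every B-production
Closure: [S' -> .S, S -> .dd, S -> .A, A -> .Bd, A -> .b, B -> .d, B -> .a]


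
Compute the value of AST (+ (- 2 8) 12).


Evaluate inner: (- 2 8) = -6
Evaluate root: (+ -6 12) = 6
Result: 6


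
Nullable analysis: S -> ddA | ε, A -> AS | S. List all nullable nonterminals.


A nonterminal is nullable iff some alternative derives ε (directly, or every symbol in it is nullable)
Nullable: {A, S}


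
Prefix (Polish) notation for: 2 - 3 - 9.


left-to-right (same/higher precedence on left): tree is (- (- 2 3) 9)
Prefix: - - 2 3 9


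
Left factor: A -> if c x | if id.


Common prefix: 'if'
Factored: A -> if A', A' -> c x | id


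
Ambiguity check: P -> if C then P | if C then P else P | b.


dangling else: 'if C then if C then b else b' parses two ways
Ambiguous


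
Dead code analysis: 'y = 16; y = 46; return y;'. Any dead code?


first assignment to y is overwritten before any read
Dead: 'y = 16'


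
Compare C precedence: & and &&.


'&' is bitwise AND (level 5); '&&' is logical AND (level 2)
Higher level binds tighter
'&' has higher precedence than '&&'


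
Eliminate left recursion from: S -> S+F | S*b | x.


Left-recursive alternatives: S+F, S*b; non-recursive: x
Introduce S': S -> xS', S' -> +FS' | *bS' | ε


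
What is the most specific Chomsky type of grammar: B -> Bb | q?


Left-linear: every RHS is a terminal or one nonterminal followed by a terminal
Classification: Type 3 (Regular)


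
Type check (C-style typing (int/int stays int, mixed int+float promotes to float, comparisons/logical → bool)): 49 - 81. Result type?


Operand types: int - int
Rule: mixed int/float promotes to float; int/int stays int
Result type: int


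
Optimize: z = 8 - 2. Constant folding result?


8 - 2 = 6 at compile time
Optimized: z = 6


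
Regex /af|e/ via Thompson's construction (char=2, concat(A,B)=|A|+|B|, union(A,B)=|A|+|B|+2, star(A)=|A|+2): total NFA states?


Syntax tree has 3 char leaf(s), 1 union(s), 0 star(s)
chars contribute 3×2 = 6; each union adds +2; each star adds +2
Total: 6 + 2 + 0 = 8 states


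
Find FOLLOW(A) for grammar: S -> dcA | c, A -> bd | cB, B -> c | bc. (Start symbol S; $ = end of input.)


$ ∈ FOLLOW(S). For each A -> αBβ: add FIRST(β)\{ε} to FOLLOW(B); if β nullable, add FOLLOW(A).
FOLLOW(A) = {$}


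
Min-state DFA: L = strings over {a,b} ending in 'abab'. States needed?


Track the longest suffix of input matching a prefix of 'abab': 5 classes (prefixes of length 0..4)
Minimal DFA: 5 states


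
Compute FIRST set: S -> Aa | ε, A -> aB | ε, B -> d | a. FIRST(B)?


Per alternative of B: FIRST(d) = {d}; FIRST(a) = {a}
FIRST(B) = {a, d}


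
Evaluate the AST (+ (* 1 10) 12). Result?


Evaluate inner: (* 1 10) = 10
Evaluate root: (+ 10 12) = 22
Result: 22


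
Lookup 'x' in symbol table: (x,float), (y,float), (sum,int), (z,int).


Lookup 'x' → type float


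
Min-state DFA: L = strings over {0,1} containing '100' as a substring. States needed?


KMP-style automaton: 3 progress states + 1 absorbing accept = 4
Minimal DFA: 4 states


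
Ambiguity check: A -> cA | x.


right-linear, alternatives start with distinct terminals 'c' vs 'x': unique leftmost derivation
Unambiguous


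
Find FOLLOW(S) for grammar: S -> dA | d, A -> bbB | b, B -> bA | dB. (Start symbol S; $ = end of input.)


$ ∈ FOLLOW(S). For each A -> αBβ: add FIRST(β)\{ε} to FOLLOW(B); if β nullable, add FOLLOW(A).
FOLLOW(S) = {$}


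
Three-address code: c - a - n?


Break into single-operator statements:
t1 = c - a
t2 = t1 - n


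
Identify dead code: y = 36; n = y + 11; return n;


y is read by n's definition; n is returned
No dead code


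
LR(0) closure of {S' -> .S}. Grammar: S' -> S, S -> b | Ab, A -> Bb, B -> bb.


Start: S' -> .S
For each item with dot before a nonterminal B, add B -> .γ for every B-production
Closure: [S' -> .S, S -> .b, S -> .Ab, A -> .Bb, B -> .bb]


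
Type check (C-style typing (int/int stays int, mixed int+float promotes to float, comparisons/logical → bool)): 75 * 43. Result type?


Operand types: int * int
Rule: mixed int/float promotes to float; int/int stays int
Result type: int


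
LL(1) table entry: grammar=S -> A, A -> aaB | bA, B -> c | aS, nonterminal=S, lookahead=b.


For [S, b]: 'b' ∈ FIRST(A)
Entry: S -> A


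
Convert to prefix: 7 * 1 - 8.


left-to-right (same/higher precedence on left): tree is (- (* 7 1) 8)
Prefix: - * 7 1 8


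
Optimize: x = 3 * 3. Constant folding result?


3 * 3 = 9 at compile time
Optimized: x = 9


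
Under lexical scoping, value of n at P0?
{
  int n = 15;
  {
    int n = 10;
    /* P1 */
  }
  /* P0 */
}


n declared in the same block as P0
n = 15


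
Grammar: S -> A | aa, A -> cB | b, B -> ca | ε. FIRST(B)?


Per alternative of B: FIRST(ca) = {c}; FIRST(ε) = {ε}
FIRST(B) = {c, ε}


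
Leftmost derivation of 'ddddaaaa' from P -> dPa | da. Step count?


Derivation: P => dPa => ddPaa => dddPaaa => ddddaaaa
Steps: 4


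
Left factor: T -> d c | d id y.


Common prefix: 'd'
Factored: T -> d T', T' -> c | id y


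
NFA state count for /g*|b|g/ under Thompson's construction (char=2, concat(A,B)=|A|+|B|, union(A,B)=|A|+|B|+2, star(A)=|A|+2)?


Syntax tree has 3 char leaf(s), 2 union(s), 1 star(s)
chars contribute 3×2 = 6; each union adds +2; each star adds +2
Total: 6 + 4 + 2 = 12 states


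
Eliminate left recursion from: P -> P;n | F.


Left-recursive alternatives: P;n; non-recursive: F
Introduce P': P -> FP', P' -> ;nP' | ε


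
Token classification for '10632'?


Pattern: digits only
Type: INTEGER_LITERAL


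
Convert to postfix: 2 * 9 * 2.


Left to right (same or higher precedence on left)
Postfix: 2 9 * 2 *


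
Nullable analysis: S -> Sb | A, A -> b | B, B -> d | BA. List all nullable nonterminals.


A nonterminal is nullable iff some alternative derives ε (directly, or every symbol in it is nullable)
Nullable: {}


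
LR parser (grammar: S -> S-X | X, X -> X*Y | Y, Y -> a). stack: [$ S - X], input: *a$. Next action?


'*' can extend X; shift to build X -> X*Y
Action: shift


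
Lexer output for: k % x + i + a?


Scan left to right, longest-match per lexeme
Tokens: ID(k), OP(%), ID(x), OP(+), ID(i), OP(+), ID(a)


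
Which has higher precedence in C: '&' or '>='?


'>=' is relational (level 7); '&' is bitwise AND (level 5)
Higher level binds tighter
'>=' has higher precedence than '&'


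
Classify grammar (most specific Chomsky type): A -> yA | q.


Right-linear: every RHS is a terminal or a terminal followed by one nonterminal
Classification: Type 3 (Regular)


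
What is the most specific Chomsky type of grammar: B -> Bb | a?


Left-linear: every RHS is a terminal or one nonterminal followed by a terminal
Classification: Type 3 (Regular)


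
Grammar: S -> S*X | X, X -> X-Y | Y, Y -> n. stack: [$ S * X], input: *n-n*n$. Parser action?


handle 'S*X' on top; lookahead ∈ FOLLOW(S) = {*, $}
Action: reduce (S -> S*X)


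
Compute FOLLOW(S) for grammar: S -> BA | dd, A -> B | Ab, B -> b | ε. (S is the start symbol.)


$ ∈ FOLLOW(S). For each A -> αBβ: add FIRST(β)\{ε} to FOLLOW(B); if β nullable, add FOLLOW(A).
FOLLOW(S) = {$}


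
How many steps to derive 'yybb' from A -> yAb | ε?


Derivation: A => yAb => yyAbb => yybb
Steps: 3


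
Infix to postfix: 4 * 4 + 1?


Left to right (same or higher precedence on left)
Postfix: 4 4 * 1 +


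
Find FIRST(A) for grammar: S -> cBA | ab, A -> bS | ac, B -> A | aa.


Per alternative of A: FIRST(bS) = {b}; FIRST(ac) = {a}
FIRST(A) = {a, b}


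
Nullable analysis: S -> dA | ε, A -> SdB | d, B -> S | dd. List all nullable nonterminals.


A nonterminal is nullable iff some alternative derives ε (directly, or every symbol in it is nullable)
Nullable: {B, S}


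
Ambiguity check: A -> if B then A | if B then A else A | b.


dangling else: 'if B then if B then b else b' parses two ways
Ambiguous


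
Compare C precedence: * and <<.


'*' is multiplicative (level 10); '<<' is shift (level 8)
Higher level binds tighter
'*' has higher precedence than '<<'


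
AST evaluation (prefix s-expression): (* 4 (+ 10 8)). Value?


Evaluate inner: (+ 10 8) = 18
Evaluate root: (* 4 18) = 72
Result: 72


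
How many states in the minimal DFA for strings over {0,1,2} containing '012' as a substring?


KMP-style automaton: 3 progress states + 1 absorbing accept = 4
Minimal DFA: 4 states


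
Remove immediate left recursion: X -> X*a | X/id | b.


Left-recursive alternatives: X*a, X/id; non-recursive: b
Introduce X': X -> bX', X' -> *aX' | /idX' | ε


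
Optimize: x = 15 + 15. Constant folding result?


15 + 15 = 30 at compile time
Optimized: x = 30


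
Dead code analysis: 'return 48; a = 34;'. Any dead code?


statement follows a return and is unreachable
Dead: 'a = 34'


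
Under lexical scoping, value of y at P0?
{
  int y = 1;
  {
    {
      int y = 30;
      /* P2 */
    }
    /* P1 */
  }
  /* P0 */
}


y declared in the same block as P0
y = 1


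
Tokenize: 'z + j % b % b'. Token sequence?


Scan left to right, longest-match per lexeme
Tokens: ID(z), OP(+), ID(j), OP(%), ID(b), OP(%), ID(b)


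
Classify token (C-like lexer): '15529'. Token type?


Pattern: digits only
Type: INTEGER_LITERAL


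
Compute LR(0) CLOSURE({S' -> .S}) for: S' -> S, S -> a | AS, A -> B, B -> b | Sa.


Start: S' -> .S
For each item with dot before a nonterminal B, add B -> .γ for every B-production
Closure: [S' -> .S, S -> .a, S -> .AS, A -> .B, B -> .b, B -> .Sa]


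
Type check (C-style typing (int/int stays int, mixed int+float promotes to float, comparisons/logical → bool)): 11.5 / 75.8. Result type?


Operand types: float / float
Rule: mixed int/float promotes to float; int/int stays int
Result type: float


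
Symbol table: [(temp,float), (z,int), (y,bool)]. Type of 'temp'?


Lookup 'temp' → type float


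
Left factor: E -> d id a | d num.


Common prefix: 'd'
Factored: E -> d E', E' -> id a | num


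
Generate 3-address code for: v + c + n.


Break into single-operator statements:
t1 = v + c
t2 = t1 + n


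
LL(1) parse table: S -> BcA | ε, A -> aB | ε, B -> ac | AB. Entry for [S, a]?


For [S, a]: 'a' ∈ FIRST(BcA)
Entry: S -> BcA


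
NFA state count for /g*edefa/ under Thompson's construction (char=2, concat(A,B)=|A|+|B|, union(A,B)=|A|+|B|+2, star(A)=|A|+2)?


Syntax tree has 6 char leaf(s), 0 union(s), 1 star(s)
chars contribute 6×2 = 12; each union adds +2; each star adds +2
Total: 12 + 0 + 2 = 14 states


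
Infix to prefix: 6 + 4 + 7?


left-to-right (same/higher precedence on left): tree is (+ (+ 6 4) 7)
Prefix: + + 6 4 7


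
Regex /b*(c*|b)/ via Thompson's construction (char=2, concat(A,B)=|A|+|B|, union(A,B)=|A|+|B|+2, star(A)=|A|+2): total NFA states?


Syntax tree has 3 char leaf(s), 1 union(s), 2 star(s)
chars contribute 3×2 = 6; each union adds +2; each star adds +2
Total: 6 + 2 + 4 = 12 states


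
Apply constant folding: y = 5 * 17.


5 * 17 = 85 at compile time
Optimized: y = 85


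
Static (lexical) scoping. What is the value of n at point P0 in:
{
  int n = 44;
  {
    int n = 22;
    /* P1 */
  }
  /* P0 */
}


n declared in the same block as P0
n = 44


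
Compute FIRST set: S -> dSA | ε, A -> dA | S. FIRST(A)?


Per alternative of A: FIRST(dA) = {d}; FIRST(S) = {d, ε}
FIRST(A) = {d, ε}


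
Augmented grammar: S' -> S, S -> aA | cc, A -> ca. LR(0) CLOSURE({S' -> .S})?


Start: S' -> .S
For each item with dot before a nonterminal B, add B -> .γ for every B-production
Closure: [S' -> .S, S -> .aA, S -> .cc]


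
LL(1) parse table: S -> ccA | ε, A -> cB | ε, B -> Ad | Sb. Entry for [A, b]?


For [A, b]: ε is nullable and 'b' ∈ FOLLOW(A)
Entry: A -> ε


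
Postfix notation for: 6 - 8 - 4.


Left to right (same or higher precedence on left)
Postfix: 6 8 - 4 -


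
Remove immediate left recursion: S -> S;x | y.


Left-recursive alternatives: S;x; non-recursive: y
Introduce S': S -> yS', S' -> ;xS' | ε


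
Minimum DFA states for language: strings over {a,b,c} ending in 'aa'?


Track the longest suffix of input matching a prefix of 'aa': 3 classes (prefixes of length 0..2)
Minimal DFA: 3 states


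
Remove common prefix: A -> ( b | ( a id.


Common prefix: '('
Factored: A -> ( A', A' -> b | a id


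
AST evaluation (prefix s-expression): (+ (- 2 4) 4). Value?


Evaluate inner: (- 2 4) = -2
Evaluate root: (+ -2 4) = 2
Result: 2


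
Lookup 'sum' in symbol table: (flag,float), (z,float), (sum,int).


Lookup 'sum' → type int


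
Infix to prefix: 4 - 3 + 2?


left-to-right (same/higher precedence on left): tree is (+ (- 4 3) 2)
Prefix: + - 4 3 2


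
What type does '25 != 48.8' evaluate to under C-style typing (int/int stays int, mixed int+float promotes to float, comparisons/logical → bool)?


Operand types: int != float
Rule: comparison yields bool
Result type: bool


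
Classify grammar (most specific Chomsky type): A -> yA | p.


Right-linear: every RHS is a terminal or a terminal followed by one nonterminal
Classification: Type 3 (Regular)


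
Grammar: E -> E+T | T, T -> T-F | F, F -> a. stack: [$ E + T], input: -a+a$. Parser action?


'-' can extend T; shift to build T -> T-F
Action: shift


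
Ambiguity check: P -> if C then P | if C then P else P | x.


dangling else: 'if C then if C then x else x' parses two ways
Ambiguous


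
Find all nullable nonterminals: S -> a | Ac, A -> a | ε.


A nonterminal is nullable iff some alternative derives ε (directly, or every symbol in it is nullable)
Nullable: {A}


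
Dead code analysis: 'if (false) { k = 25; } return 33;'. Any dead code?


condition is constant false, so the whole block is unreachable
Dead: 'if (false) { k = 25; }'


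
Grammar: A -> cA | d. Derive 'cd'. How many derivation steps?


Derivation: A => cA => cd
Steps: 2


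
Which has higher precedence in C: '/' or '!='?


'/' is multiplicative (level 10); '!=' is equality (level 6)
Higher level binds tighter
'/' has higher precedence than '!='


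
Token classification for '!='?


Pattern: operator symbol
Type: OPERATOR


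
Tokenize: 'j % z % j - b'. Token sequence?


Scan left to right, longest-match per lexeme
Tokens: ID(j), OP(%), ID(z), OP(%), ID(j), OP(-), ID(b)


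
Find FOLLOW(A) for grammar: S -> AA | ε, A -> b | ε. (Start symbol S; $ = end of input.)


$ ∈ FOLLOW(S). For each A -> αBβ: add FIRST(β)\{ε} to FOLLOW(B); if β nullable, add FOLLOW(A).
FOLLOW(A) = {$, b}


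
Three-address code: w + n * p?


Break into single-operator statements:
t1 = n * p
t2 = w + t1


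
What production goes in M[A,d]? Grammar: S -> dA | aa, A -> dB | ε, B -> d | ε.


For [A, d]: 'd' ∈ FIRST(dB)
Entry: A -> dB


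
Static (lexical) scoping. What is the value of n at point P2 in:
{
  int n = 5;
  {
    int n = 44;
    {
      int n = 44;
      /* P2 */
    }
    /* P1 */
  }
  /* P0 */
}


n declared in the same block as P2
n = 44


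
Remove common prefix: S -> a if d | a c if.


Common prefix: 'a'
Factored: S -> a S', S' -> if d | c if


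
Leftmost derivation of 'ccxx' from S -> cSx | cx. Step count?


Derivation: S => cSx => ccxx
Steps: 2


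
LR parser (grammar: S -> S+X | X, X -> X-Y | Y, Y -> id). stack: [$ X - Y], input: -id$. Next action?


handle 'X-Y' on top
Action: reduce (X -> X-Y)


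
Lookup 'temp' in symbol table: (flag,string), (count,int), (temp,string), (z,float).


Lookup 'temp' → type string


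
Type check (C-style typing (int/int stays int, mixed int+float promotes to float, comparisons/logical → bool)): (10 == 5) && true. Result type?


Operand types: bool && bool
Rule: logical operators take bool operands and yield bool
Result type: bool


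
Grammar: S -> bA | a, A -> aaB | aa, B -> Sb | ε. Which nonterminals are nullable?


A nonterminal is nullable iff some alternative derives ε (directly, or every symbol in it is nullable)
Nullable: {B}


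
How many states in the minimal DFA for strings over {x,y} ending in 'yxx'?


Track the longest suffix of input matching a prefix of 'yxx': 4 classes (prefixes of length 0..3)
Minimal DFA: 4 states


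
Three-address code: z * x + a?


Break into single-operator statements:
t1 = z * x
t2 = t1 + a


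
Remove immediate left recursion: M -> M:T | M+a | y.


Left-recursive alternatives: M:T, M+a; non-recursive: y
Introduce M': M -> yM', M' -> :TM' | +aM' | ε


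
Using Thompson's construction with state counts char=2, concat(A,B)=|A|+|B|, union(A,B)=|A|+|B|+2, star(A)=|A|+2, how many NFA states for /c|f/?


Syntax tree has 2 char leaf(s), 1 union(s), 0 star(s)
chars contribute 2×2 = 4; each union adds +2; each star adds +2
Total: 4 + 2 + 0 = 6 states


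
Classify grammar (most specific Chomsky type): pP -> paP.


LHS has context (more than one symbol) and |LHS| ≤ |RHS|
Classification: Type 1 (Context-Sensitive)


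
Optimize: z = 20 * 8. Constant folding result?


20 * 8 = 160 at compile time
Optimized: z = 160


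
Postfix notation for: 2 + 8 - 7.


Left to right (same or higher precedence on left)
Postfix: 2 8 + 7 -


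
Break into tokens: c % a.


Scan left to right, longest-match per lexeme
Tokens: ID(c), OP(%), ID(a)


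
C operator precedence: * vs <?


'*' is multiplicative (level 10); '<' is relational (level 7)
Higher level binds tighter
'*' has higher precedence than '<'


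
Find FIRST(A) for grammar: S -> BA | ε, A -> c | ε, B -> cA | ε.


Per alternative of A: FIRST(c) = {c}; FIRST(ε) = {ε}
FIRST(A) = {c, ε}


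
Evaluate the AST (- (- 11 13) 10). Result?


Evaluate inner: (- 11 13) = -2
Evaluate root: (- -2 10) = -12
Result: -12


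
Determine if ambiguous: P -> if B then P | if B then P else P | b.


dangling else: 'if B then if B then b else b' parses two ways
Ambiguous


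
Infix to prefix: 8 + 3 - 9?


left-to-right (same/higher precedence on left): tree is (- (+ 8 3) 9)
Prefix: - + 8 3 9


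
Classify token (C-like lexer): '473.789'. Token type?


Pattern: digits with a decimal point
Type: FLOAT_LITERAL


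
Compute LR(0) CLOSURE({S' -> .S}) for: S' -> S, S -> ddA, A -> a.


Start: S' -> .S
For each item with dot before a nonterminal B, add B -> .γ for every B-production
Closure: [S' -> .S, S -> .ddA]


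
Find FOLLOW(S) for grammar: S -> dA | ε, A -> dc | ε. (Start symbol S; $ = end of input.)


$ ∈ FOLLOW(S). For each A -> αBβ: add FIRST(β)\{ε} to FOLLOW(B); if β nullable, add FOLLOW(A).
FOLLOW(S) = {$}


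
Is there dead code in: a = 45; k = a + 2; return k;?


a is read by k's definition; k is returned
No dead code


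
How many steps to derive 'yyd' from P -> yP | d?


Derivation: P => yP => yyP => yyd
Steps: 3


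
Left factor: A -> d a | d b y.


Common prefix: 'd'
Factored: A -> d A', A' -> a | b y


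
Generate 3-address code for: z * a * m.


Break into single-operator statements:
t1 = z * a
t2 = t1 * m


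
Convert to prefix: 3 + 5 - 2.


left-to-right (same/higher precedence on left): tree is (- (+ 3 5) 2)
Prefix: - + 3 5 2


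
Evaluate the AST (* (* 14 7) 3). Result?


Evaluate inner: (* 14 7) = 98
Evaluate root: (* 98 3) = 294
Result: 294


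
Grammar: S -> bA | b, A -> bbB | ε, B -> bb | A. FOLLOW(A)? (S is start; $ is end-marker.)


$ ∈ FOLLOW(S). For each A -> αBβ: add FIRST(β)\{ε} to FOLLOW(B); if β nullable, add FOLLOW(A).
FOLLOW(A) = {$}


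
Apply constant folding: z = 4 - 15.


4 - 15 = -11 at compile time
Optimized: z = -11


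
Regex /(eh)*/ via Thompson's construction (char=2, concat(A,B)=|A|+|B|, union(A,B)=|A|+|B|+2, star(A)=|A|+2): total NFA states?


Syntax tree has 2 char leaf(s), 0 union(s), 1 star(s)
chars contribute 2×2 = 4; each union adds +2; each star adds +2
Total: 4 + 0 + 2 = 6 states


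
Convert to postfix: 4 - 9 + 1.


Left to right (same or higher precedence on left)
Postfix: 4 9 - 1 +


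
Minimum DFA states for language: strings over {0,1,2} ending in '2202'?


Track the longest suffix of input matching a prefix of '2202': 5 classes (prefixes of length 0..4)
Minimal DFA: 5 states


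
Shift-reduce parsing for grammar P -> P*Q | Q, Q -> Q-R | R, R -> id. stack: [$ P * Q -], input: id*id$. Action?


no handle; shift 'id'
Action: shift


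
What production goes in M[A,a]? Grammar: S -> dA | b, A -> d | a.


For [A, a]: 'a' ∈ FIRST(a)
Entry: A -> a


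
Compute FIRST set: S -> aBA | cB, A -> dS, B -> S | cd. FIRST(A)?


Per alternative of A: FIRST(dS) = {d}
FIRST(A) = {d}


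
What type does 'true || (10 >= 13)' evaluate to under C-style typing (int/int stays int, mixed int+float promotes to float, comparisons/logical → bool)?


Operand types: bool || bool
Rule: logical operators take bool operands and yield bool
Result type: bool


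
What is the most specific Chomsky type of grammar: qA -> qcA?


LHS has context (more than one symbol) and |LHS| ≤ |RHS|
Classification: Type 1 (Context-Sensitive)


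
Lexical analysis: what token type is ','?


Pattern: delimiter/punctuation
Type: PUNCTUATION


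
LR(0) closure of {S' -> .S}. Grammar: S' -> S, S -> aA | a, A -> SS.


Start: S' -> .S
For each item with dot before a nonterminal B, add B -> .γ for every B-production
Closure: [S' -> .S, S -> .aA, S -> .a]


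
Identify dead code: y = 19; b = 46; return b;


y is assigned but never read
Dead: 'y = 19'


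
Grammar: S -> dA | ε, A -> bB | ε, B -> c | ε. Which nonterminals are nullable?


A nonterminal is nullable iff some alternative derives ε (directly, or every symbol in it is nullable)
Nullable: {A, B, S}


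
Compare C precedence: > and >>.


'>>' is shift (level 8); '>' is relational (level 7)
Higher level binds tighter
'>>' has higher precedence than '>'


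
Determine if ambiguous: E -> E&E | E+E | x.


'x&x+x' has two parse trees (no precedence encoded between & and +)
Ambiguous


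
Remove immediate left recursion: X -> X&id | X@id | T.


Left-recursive alternatives: X&id, X@id; non-recursive: T
Introduce X': X -> TX', X' -> &idX' | @idX' | ε


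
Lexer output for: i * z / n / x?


Scan left to right, longest-match per lexeme
Tokens: ID(i), OP(*), ID(z), OP(/), ID(n), OP(/), ID(x)


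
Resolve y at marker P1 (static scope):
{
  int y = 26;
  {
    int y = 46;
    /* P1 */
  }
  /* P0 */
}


y declared in the same block as P1
y = 46


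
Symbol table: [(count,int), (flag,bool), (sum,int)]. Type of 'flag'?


Lookup 'flag' → type bool


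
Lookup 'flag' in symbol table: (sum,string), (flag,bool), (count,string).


Lookup 'flag' → type bool


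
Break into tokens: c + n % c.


Scan left to right, longest-match per lexeme
Tokens: ID(c), OP(+), ID(n), OP(%), ID(c)


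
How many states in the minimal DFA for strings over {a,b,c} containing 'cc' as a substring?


KMP-style automaton: 2 progress states + 1 absorbing accept = 3
Minimal DFA: 3 states


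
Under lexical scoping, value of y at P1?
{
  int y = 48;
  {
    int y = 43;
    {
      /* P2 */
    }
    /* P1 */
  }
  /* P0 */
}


y declared in the same block as P1
y = 43


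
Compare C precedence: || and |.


'|' is bitwise OR (level 3); '||' is logical OR (level 1)
Higher level binds tighter
'|' has higher precedence than '||'


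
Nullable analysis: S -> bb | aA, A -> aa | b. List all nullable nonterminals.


A nonterminal is nullable iff some alternative derives ε (directly, or every symbol in it is nullable)
Nullable: {}


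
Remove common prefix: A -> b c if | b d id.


Common prefix: 'b'
Factored: A -> b A', A' -> c if | d id


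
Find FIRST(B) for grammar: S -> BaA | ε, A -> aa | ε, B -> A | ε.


Per alternative of B: FIRST(A) = {a, ε}; FIRST(ε) = {ε}
FIRST(B) = {a, ε}


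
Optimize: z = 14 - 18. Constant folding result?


14 - 18 = -4 at compile time
Optimized: z = -4


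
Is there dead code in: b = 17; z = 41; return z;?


b is assigned but never read
Dead: 'b = 17'


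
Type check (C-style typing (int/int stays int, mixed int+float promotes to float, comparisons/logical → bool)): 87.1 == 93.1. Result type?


Operand types: float == float
Rule: comparison yields bool
Result type: bool


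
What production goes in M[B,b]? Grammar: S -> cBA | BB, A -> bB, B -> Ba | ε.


For [B, b]: ε is nullable and 'b' ∈ FOLLOW(B)
Entry: B -> ε


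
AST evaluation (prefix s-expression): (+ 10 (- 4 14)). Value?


Evaluate inner: (- 4 14) = -10
Evaluate root: (+ 10 -10) = 0
Result: 0


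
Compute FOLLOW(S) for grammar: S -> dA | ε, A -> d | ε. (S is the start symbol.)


$ ∈ FOLLOW(S). For each A -> αBβ: add FIRST(β)\{ε} to FOLLOW(B); if β nullable, add FOLLOW(A).
FOLLOW(S) = {$}


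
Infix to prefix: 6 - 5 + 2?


left-to-right (same/higher precedence on left): tree is (+ (- 6 5) 2)
Prefix: + - 6 5 2


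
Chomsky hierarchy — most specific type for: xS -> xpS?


LHS has context (more than one symbol) and |LHS| ≤ |RHS|
Classification: Type 1 (Context-Sensitive)


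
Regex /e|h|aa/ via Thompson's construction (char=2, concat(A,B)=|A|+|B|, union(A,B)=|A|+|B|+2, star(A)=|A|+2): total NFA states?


Syntax tree has 4 char leaf(s), 2 union(s), 0 star(s)
chars contribute 4×2 = 8; each union adds +2; each star adds +2
Total: 8 + 4 + 0 = 12 states


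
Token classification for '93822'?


Pattern: digits only
Type: INTEGER_LITERAL


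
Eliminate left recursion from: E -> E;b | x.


Left-recursive alternatives: E;b; non-recursive: x
Introduce E': E -> xE', E' -> ;bE' | ε


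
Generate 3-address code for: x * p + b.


Break into single-operator statements:
t1 = x * p
t2 = t1 + b


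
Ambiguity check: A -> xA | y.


right-linear, alternatives start with distinct terminals 'x' vs 'y': unique leftmost derivation
Unambiguous


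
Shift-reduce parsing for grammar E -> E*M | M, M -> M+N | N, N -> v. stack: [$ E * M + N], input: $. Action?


handle 'M+N' on top
Action: reduce (M -> M+N)


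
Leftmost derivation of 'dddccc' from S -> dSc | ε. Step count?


Derivation: S => dSc => ddScc => dddSccc => dddccc
Steps: 4


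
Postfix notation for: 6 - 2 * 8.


* has higher precedence, evaluate 2*8 first
Postfix: 6 2 8 * -


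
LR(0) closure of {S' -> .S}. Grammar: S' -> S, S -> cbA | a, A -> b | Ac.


Start: S' -> .S
For each item with dot before a nonterminal B, add B -> .γ for every B-production
Closure: [S' -> .S, S -> .cbA, S -> .a]


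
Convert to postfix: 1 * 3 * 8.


Left to right (same or higher precedence on left)
Postfix: 1 3 * 8 *


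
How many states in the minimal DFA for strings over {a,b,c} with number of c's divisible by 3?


Track (count of c) mod 3: states 0..2, accept at 0
Minimal DFA: 3 states


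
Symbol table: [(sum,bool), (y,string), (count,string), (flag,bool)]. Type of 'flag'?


Lookup 'flag' → type bool


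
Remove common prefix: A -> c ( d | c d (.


Common prefix: 'c'
Factored: A -> c A', A' -> ( d | d (


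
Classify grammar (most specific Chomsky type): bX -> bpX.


LHS has context (more than one symbol) and |LHS| ≤ |RHS|
Classification: Type 1 (Context-Sensitive)


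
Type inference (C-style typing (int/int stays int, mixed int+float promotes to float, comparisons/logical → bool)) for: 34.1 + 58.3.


Operand types: float + float
Rule: mixed int/float promotes to float; int/int stays int
Result type: float


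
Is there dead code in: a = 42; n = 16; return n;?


a is assigned but never read
Dead: 'a = 42'


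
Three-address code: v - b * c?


Break into single-operator statements:
t1 = b * c
t2 = v - t1


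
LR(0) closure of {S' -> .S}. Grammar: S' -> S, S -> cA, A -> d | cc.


Start: S' -> .S
For each item with dot before a nonterminal B, add B -> .γ for every B-production
Closure: [S' -> .S, S -> .cA]


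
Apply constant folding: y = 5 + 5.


5 + 5 = 10 at compile time
Optimized: y = 10


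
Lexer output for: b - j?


Scan left to right, longest-match per lexeme
Tokens: ID(b), OP(-), ID(j)


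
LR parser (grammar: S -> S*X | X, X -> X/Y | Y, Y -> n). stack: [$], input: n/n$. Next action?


no handle on stack; shift 'n'
Action: shift
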